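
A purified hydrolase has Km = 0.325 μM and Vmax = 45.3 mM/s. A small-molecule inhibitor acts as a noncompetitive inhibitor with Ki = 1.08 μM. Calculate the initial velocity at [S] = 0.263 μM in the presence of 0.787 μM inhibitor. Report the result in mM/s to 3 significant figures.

α = 1 + [I]/Ki = 1 + 0.787/1.08 = 1.729.
For a noncompetitive inhibitor, Vmax is reduced to Vmax/α while Km is unchanged: Km,app = 0.325 μM, Vmax,app = 26.2 mM/s.
v = Vmax,app·[S]/(Km,app + [S]) = 26.2 × 0.263/(0.325 + 0.263) = 11.7 mM/s.

11.7 mM/s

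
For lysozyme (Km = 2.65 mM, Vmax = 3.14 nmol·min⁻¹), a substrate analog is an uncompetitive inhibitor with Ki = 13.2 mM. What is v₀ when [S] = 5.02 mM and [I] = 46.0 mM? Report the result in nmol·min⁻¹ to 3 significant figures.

0.626 nmol·min⁻¹

With α = 1 + [I]/Ki = 1 + 46.0/13.2 = 4.485, the uncompetitive rate law is v = (Vmax/α)·[S] / (Km/α + [S]).
v = (3.14/4.485)×5.02 / (2.65/4.485 + 5.02) = 3.515/5.611 = 0.626 nmol·min⁻¹.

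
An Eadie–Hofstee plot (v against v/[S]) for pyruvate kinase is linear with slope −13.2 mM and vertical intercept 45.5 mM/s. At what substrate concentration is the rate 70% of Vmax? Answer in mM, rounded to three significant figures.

The Eadie–Hofstee slope gives Km = 13.2 mM (slope = −Km).
v/Vmax = [S]/(Km+[S]) = 0.7 ⇒ [S] = Km·0.7/(1−0.7) = 13.2 × 2.333 = 30.8 mM.

30.8 mM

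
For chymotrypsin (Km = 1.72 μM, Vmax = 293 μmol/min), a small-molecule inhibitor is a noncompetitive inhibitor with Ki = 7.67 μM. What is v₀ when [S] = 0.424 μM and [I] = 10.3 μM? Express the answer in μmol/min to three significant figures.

With α = 1 + [I]/Ki = 1 + 10.3/7.67 = 2.343, the noncompetitive rate law is v = (Vmax/α)·[S] / (Km + [S]).
v = (293/2.343)×0.424 / (1.72 + 0.424) = 53.03/2.144 = 24.7 μmol/min.

24.7 μmol/min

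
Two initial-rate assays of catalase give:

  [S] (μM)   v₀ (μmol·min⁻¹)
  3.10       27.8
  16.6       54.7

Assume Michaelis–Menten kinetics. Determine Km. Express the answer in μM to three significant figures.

4.74 μM

From v = Vmax[S]/(Km+[S]), each point gives Vmax = v(Km+[S])/[S].
Equating: 27.8(Km+3.10)/3.10 = 54.7(Km+16.6)/16.6.
8.968·Km + 27.8 = 3.295·Km + 54.7, so (8.968 − 3.295)·Km = 54.7 − 27.8.
Km = 26.90/5.673 = 4.74 μM; then Vmax = 27.8(4.74+3.10)/3.10 = 70.3 μmol·min⁻¹.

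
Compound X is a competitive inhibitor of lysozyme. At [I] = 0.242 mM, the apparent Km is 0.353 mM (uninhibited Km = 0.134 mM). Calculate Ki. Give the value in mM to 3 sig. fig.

0.148 mM

Competitive: Km,app = α·Km with α = 1 + [I]/Ki.
α = Km,app/Km = 0.353/0.134 = 2.634.
Since α = 1 + [I]/Ki, [I]/Ki = 2.634 − 1 = 1.634 and Ki = 0.242/1.634 = 0.148 mM.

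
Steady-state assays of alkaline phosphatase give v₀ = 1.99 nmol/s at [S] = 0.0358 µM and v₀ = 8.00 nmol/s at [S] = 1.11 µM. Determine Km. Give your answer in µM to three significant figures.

0.124 µM

From v = Vmax[S]/(Km+[S]), each point gives Vmax = v(Km+[S])/[S].
Equating: 1.99(Km+0.0358)/0.0358 = 8.00(Km+1.11)/1.11.
55.59·Km + 1.99 = 7.207·Km + 8.00, so (55.59 − 7.207)·Km = 8.00 − 1.99.
Km = 6.010/48.38 = 0.124 µM; then Vmax = 1.99(0.124+0.0358)/0.0358 = 8.90 nmol/s.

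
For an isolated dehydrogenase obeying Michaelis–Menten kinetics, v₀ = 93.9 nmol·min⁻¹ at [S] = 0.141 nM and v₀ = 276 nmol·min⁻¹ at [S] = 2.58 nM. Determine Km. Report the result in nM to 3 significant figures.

In reciprocal form, 1/v = (Km/Vmax)·(1/[S]) + 1/Vmax. The two points give (1/[S], 1/v) = (7.092, 0.01065) and (0.3876, 0.003623).
Slope = (0.01065 − 0.003623)/(7.092 − 0.3876) = 0.001048; intercept = 0.01065 − 0.001048×7.092 = 0.003217.
Vmax = 1/intercept = 311 nmol·min⁻¹; Km = slope × Vmax = 0.001048 × 311 = 0.326 nM.

0.326 nM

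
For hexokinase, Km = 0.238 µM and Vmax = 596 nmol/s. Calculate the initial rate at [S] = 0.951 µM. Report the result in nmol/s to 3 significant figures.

[S]/(Km+[S]) = 0.951/1.189 = 0.7998, the fractional saturation.
v = 0.7998 × Vmax = 0.7998 × 596 = 477 nmol/s.

477 nmol/s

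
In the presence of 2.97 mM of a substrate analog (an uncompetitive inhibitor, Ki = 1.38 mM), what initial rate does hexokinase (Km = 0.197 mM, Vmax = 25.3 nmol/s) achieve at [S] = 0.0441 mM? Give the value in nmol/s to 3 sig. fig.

3.32 nmol/s

α = 1 + [I]/Ki = 1 + 2.97/1.38 = 3.152.
For an uncompetitive inhibitor, both parameters are divided by α, giving Vmax/α and Km/α: Km,app = 0.0625 mM, Vmax,app = 8.03 nmol/s.
v = Vmax,app·[S]/(Km,app + [S]) = 8.03 × 0.0441/(0.0625 + 0.0441) = 3.32 nmol/s.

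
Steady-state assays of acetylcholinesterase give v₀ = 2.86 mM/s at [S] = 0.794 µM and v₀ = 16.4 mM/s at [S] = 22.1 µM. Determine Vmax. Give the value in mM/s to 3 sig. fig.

19.9 mM/s

In reciprocal form, 1/v = (Km/Vmax)·(1/[S]) + 1/Vmax. The two points give (1/[S], 1/v) = (1.259, 0.3497) and (0.04525, 0.06098).
Slope = (0.3497 − 0.06098)/(1.259 − 0.04525) = 0.2377; intercept = 0.3497 − 0.2377×1.259 = 0.05022.
Vmax = 1/intercept = 19.9 mM/s; Km = slope × Vmax = 0.2377 × 19.9 = 4.73 µM.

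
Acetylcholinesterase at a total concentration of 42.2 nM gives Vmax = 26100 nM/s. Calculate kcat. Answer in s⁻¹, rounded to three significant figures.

kcat = Vmax/[E]total = 26100 nM/s / 42.2 nM = 618 s⁻¹.

618 s⁻¹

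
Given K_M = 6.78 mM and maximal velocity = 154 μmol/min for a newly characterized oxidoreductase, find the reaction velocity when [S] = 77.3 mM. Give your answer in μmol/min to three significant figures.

142 μmol/min

[S]/(Km+[S]) = 77.3/84.08 = 0.9194, the fractional saturation.
v = 0.9194 × Vmax = 0.9194 × 154 = 142 μmol/min.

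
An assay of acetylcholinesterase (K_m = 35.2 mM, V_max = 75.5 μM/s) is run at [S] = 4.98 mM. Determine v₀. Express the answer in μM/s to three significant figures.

v = Vmax·[S]/(Km + [S]) = 75.5 × 4.98 / (35.2 + 4.98)
  = 376.0 / 40.18 = 9.36 μM/s.

9.36 μM/s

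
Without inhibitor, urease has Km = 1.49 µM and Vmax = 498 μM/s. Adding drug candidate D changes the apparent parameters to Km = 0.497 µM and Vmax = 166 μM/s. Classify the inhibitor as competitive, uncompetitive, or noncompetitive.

uncompetitive

Both Km and Vmax decrease by the same factor (~3.00-fold) — characteristic of uncompetitive inhibition.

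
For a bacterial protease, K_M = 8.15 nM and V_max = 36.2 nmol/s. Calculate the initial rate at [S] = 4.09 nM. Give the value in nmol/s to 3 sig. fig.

12.1 nmol/s

[S]/(Km+[S]) = 4.09/12.24 = 0.3342, the fractional saturation.
v = 0.3342 × Vmax = 0.3342 × 36.2 = 12.1 nmol/s.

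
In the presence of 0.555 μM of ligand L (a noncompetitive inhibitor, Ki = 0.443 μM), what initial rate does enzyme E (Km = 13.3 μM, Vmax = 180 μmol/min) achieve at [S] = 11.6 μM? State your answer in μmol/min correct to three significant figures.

37.2 μmol/min

With α = 1 + [I]/Ki = 1 + 0.555/0.443 = 2.253, the noncompetitive rate law is v = (Vmax/α)·[S] / (Km + [S]).
v = (180/2.253)×11.6 / (13.3 + 11.6) = 926.8/24.90 = 37.2 μmol/min.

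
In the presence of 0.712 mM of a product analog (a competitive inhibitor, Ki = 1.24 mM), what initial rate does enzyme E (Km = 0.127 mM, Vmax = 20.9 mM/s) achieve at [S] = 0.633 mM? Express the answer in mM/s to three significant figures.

α = 1 + [I]/Ki = 1 + 0.712/1.24 = 1.574.
For a competitive inhibitor, Vmax is unchanged and the apparent Km becomes α·Km: Km,app = 0.200 mM, Vmax,app = 20.9 mM/s.
v = Vmax,app·[S]/(Km,app + [S]) = 20.9 × 0.633/(0.200 + 0.633) = 15.9 mM/s.

15.9 mM/s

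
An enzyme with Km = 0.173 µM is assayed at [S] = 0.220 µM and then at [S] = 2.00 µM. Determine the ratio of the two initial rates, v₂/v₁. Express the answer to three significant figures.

Since Vmax cancels, v₂/v₁ = [S]₂(Km+[S]₁) / [S]₁(Km+[S]₂).
= 2.00×(0.173+0.220) / (0.220×(0.173+2.00)) = 0.7860/0.4781 = 1.64.

1.64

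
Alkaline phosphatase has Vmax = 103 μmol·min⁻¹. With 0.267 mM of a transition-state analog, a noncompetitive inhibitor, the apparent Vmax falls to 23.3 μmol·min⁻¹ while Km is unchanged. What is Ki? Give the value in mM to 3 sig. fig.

0.0781 mM

Noncompetitive: Vmax,app = Vmax/α with α = 1 + [I]/Ki.
α = Vmax/Vmax,app = 103/23.3 = 4.421.
Since α = 1 + [I]/Ki, [I]/Ki = 4.421 − 1 = 3.421 and Ki = 0.267/3.421 = 0.0781 mM.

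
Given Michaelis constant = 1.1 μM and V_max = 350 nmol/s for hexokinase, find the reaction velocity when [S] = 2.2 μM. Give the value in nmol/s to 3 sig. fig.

[S]/(Km+[S]) = 2.2/3.300 = 0.6667, the fractional saturation.
v = 0.6667 × Vmax = 0.6667 × 350 = 233 nmol/s.

233 nmol/s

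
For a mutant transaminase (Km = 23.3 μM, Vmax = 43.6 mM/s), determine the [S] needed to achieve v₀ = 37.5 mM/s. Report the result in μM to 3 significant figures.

The required fractional saturation is v/Vmax = 37.5/43.6 = 0.8601.
Then [S]/(Km+[S]) = 0.8601 ⇒ [S] = 23.3 × 0.8601/(1 − 0.8601) = 143 μM.

143 μM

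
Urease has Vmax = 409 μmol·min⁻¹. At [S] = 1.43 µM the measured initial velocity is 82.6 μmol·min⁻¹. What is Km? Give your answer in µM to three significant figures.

5.65 µM

From v = Vmax[S]/(Km+[S]), Km = [S](Vmax − v)/v.
Km = 1.43 × (409 − 82.6) / 82.6 = 466.8/82.6 = 5.65 µM.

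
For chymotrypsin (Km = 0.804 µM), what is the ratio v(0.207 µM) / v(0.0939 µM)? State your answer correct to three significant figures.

1.96

Since Vmax cancels, v₂/v₁ = [S]₂(Km+[S]₁) / [S]₁(Km+[S]₂).
= 0.207×(0.804+0.0939) / (0.0939×(0.804+0.207)) = 0.1859/0.09493 = 1.96.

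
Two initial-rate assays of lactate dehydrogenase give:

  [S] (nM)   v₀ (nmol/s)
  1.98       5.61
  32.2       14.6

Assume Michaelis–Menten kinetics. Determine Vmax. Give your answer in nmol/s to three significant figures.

16.3 nmol/s

From v = Vmax[S]/(Km+[S]), each point gives Vmax = v(Km+[S])/[S].
Equating: 5.61(Km+1.98)/1.98 = 14.6(Km+32.2)/32.2.
2.833·Km + 5.61 = 0.4534·Km + 14.6, so (2.833 − 0.4534)·Km = 14.6 − 5.61.
Km = 8.990/2.380 = 3.78 nM; then Vmax = 5.61(3.78+1.98)/1.98 = 16.3 nmol/s.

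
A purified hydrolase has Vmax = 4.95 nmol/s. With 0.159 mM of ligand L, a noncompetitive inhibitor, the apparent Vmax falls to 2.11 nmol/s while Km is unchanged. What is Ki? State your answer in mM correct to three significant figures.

Noncompetitive: Vmax,app = Vmax/α with α = 1 + [I]/Ki.
α = Vmax/Vmax,app = 4.95/2.11 = 2.346.
Ki = [I]/(α − 1) = 0.159/1.346 = 0.118 mM.

0.118 mM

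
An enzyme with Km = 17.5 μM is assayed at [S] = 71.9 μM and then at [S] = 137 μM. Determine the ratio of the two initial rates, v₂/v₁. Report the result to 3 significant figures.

Since Vmax cancels, v₂/v₁ = [S]₂(Km+[S]₁) / [S]₁(Km+[S]₂).
= 137×(17.5+71.9) / (71.9×(17.5+137)) = 12250/11110 = 1.10.

1.10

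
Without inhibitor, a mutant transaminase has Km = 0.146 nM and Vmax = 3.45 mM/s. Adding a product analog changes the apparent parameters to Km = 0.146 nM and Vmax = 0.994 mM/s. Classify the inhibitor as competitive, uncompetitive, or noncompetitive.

Vmax decreases (3.45 → 0.994 mM/s) while Km is unchanged — pure noncompetitive inhibition.

noncompetitive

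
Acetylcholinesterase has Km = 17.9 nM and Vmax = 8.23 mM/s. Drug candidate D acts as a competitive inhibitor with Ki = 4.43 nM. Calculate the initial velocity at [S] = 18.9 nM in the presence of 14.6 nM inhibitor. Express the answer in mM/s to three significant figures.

α = 1 + [I]/Ki = 1 + 14.6/4.43 = 4.296.
For a competitive inhibitor, Vmax is unchanged and the apparent Km becomes α·Km: Km,app = 76.9 nM, Vmax,app = 8.23 mM/s.
v = Vmax,app·[S]/(Km,app + [S]) = 8.23 × 18.9/(76.9 + 18.9) = 1.62 mM/s.

1.62 mM/s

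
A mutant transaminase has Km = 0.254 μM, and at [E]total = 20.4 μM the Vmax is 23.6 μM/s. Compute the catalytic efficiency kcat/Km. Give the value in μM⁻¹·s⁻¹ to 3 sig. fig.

kcat = Vmax/[E]total = 23.6/20.4 = 1.16 s⁻¹.
kcat/Km = 1.16/0.254 = 4.55 μM⁻¹·s⁻¹.

4.55 μM⁻¹·s⁻¹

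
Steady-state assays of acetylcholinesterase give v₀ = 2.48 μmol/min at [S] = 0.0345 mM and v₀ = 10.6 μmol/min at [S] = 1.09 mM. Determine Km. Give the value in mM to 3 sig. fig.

In reciprocal form, 1/v = (Km/Vmax)·(1/[S]) + 1/Vmax. The two points give (1/[S], 1/v) = (28.99, 0.4032) and (0.9174, 0.09434).
Slope = (0.4032 − 0.09434)/(28.99 − 0.9174) = 0.01100; intercept = 0.4032 − 0.01100×28.99 = 0.08424.
Vmax = 1/intercept = 11.9 μmol/min; Km = slope × Vmax = 0.01100 × 11.9 = 0.131 mM.

0.131 mM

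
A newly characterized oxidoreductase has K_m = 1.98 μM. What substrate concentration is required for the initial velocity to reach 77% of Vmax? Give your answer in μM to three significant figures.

6.63 μM

v/Vmax = [S]/(Km+[S]) = 0.77, so [S] = Km·0.77/(1 − 0.77) = 1.98 × 3.348.
[S] = 6.63 μM.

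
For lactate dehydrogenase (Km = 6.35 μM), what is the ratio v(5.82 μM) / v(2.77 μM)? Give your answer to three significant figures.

1.57

Since Vmax cancels, v₂/v₁ = [S]₂(Km+[S]₁) / [S]₁(Km+[S]₂).
= 5.82×(6.35+2.77) / (2.77×(6.35+5.82)) = 53.08/33.71 = 1.57.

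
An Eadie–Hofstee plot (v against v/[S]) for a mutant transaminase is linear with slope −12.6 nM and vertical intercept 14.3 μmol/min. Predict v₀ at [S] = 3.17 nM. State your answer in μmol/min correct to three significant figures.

2.87 μmol/min

In the Eadie–Hofstee form v = Vmax − Km·(v/[S]), the slope is −Km and the intercept is Vmax, so Km = 12.6 nM and Vmax = 14.3 μmol/min.
v = 14.3 × 3.17/(12.6 + 3.17) = 2.87 μmol/min.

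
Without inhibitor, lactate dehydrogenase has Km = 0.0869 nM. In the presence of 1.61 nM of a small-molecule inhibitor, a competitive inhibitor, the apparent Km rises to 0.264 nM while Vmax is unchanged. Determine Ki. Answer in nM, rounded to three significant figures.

0.790 nM

Competitive: Km,app = α·Km with α = 1 + [I]/Ki.
α = Km,app/Km = 0.264/0.0869 = 3.038.
Since α = 1 + [I]/Ki, [I]/Ki = 3.038 − 1 = 2.038 and Ki = 1.61/2.038 = 0.790 nM.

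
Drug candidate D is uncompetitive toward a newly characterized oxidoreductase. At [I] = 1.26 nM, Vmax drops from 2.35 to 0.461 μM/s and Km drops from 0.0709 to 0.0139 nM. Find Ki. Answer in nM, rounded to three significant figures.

Uncompetitive: Vmax,app = Vmax/α (and Km,app = Km/α) with α = 1 + [I]/Ki.
α = Vmax/Vmax,app = 2.35/0.461 = 5.098.
Ki = [I]/(α − 1) = 1.26/4.098 = 0.307 nM.

0.307 nM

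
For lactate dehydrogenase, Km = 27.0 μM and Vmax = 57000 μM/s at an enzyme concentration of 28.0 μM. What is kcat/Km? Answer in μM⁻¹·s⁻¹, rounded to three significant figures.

75.4 μM⁻¹·s⁻¹

kcat = Vmax/[E]total = 57000/28.0 = 2040 s⁻¹.
kcat/Km = 2040/27.0 = 75.4 μM⁻¹·s⁻¹.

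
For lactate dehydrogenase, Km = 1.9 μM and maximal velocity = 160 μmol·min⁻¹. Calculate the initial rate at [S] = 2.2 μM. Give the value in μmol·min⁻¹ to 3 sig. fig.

85.9 μmol·min⁻¹

[S]/(Km+[S]) = 2.2/4.100 = 0.5366, the fractional saturation.
v = 0.5366 × Vmax = 0.5366 × 160 = 85.9 μmol·min⁻¹.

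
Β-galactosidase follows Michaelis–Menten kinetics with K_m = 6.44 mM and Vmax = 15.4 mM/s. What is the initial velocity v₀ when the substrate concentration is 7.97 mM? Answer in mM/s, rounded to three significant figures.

8.52 mM/s

v = Vmax·[S]/(Km + [S]) = 15.4 × 7.97 / (6.44 + 7.97)
  = 122.7 / 14.41 = 8.52 mM/s.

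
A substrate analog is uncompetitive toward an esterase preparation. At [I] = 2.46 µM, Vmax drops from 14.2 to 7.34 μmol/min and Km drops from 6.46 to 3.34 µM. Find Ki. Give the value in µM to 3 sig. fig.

2.63 µM

Uncompetitive: Vmax,app = Vmax/α (and Km,app = Km/α) with α = 1 + [I]/Ki.
α = Vmax/Vmax,app = 14.2/7.34 = 1.935.
Since α = 1 + [I]/Ki, [I]/Ki = 1.935 − 1 = 0.9346 and Ki = 2.46/0.9346 = 2.63 µM.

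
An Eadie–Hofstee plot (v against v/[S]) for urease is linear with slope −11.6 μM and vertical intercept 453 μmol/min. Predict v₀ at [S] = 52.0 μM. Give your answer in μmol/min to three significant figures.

370 μmol/min

In the Eadie–Hofstee form v = Vmax − Km·(v/[S]), the slope is −Km and the intercept is Vmax, so Km = 11.6 μM and Vmax = 453 μmol/min.
v = 453 × 52.0/(11.6 + 52.0) = 370 μmol/min.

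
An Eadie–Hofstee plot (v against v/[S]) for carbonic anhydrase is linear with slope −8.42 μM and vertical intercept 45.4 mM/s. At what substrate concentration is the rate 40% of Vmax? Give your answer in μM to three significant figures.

5.61 μM

The Eadie–Hofstee slope gives Km = 8.42 μM (slope = −Km).
v/Vmax = [S]/(Km+[S]) = 0.4 ⇒ [S] = Km·0.4/(1−0.4) = 8.42 × 0.6667 = 5.61 μM.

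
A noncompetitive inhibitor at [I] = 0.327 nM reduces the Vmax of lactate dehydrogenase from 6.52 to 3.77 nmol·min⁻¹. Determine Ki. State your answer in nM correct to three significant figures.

0.448 nM

Noncompetitive: Vmax,app = Vmax/α with α = 1 + [I]/Ki.
α = Vmax/Vmax,app = 6.52/3.77 = 1.729.
Since α = 1 + [I]/Ki, [I]/Ki = 1.729 − 1 = 0.7294 and Ki = 0.327/0.7294 = 0.448 nM.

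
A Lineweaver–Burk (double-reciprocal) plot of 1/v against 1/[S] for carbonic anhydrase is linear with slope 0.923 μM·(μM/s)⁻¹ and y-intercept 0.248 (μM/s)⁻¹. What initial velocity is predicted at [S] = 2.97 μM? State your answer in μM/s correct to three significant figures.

1.79 μM/s

The y-intercept is 1/Vmax, so Vmax = 1/0.248 = 4.03 μM/s.
The slope is Km/Vmax, so Km = 0.923 × 4.03 = 3.72 μM.
Then v = 4.03 × 2.97/(3.72 + 2.97) = 1.79 μM/s.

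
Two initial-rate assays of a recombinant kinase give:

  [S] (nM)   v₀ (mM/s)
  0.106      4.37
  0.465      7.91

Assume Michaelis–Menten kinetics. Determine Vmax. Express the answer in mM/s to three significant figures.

In reciprocal form, 1/v = (Km/Vmax)·(1/[S]) + 1/Vmax. The two points give (1/[S], 1/v) = (9.434, 0.2288) and (2.151, 0.1264).
Slope = (0.2288 − 0.1264)/(9.434 − 2.151) = 0.01406; intercept = 0.2288 − 0.01406×9.434 = 0.09618.
Vmax = 1/intercept = 10.4 mM/s; Km = slope × Vmax = 0.01406 × 10.4 = 0.146 nM.

10.4 mM/s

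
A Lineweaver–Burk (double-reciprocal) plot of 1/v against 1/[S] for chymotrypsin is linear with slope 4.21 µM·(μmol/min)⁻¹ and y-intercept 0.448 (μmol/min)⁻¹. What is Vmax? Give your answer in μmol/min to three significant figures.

2.23 μmol/min

The y-intercept of a Lineweaver–Burk plot equals 1/Vmax, so Vmax = 1/0.448 = 2.23 μmol/min.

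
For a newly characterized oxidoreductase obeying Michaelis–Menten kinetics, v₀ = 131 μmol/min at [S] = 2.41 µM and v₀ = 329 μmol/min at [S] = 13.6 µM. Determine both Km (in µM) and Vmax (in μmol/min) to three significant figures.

In reciprocal form, 1/v = (Km/Vmax)·(1/[S]) + 1/Vmax. The two points give (1/[S], 1/v) = (0.4149, 0.007634) and (0.07353, 0.003040).
Slope = (0.007634 − 0.003040)/(0.4149 − 0.07353) = 0.01346; intercept = 0.007634 − 0.01346×0.4149 = 0.002050.
Vmax = 1/intercept = 488 μmol/min; Km = slope × Vmax = 0.01346 × 488 = 6.56 µM.

Km = 6.56 µM; Vmax = 488 μmol/min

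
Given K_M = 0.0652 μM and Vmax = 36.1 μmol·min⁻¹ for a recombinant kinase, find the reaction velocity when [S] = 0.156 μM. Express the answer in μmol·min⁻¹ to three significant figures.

[S]/(Km+[S]) = 0.156/0.2212 = 0.7052, the fractional saturation.
v = 0.7052 × Vmax = 0.7052 × 36.1 = 25.5 μmol·min⁻¹.

25.5 μmol·min⁻¹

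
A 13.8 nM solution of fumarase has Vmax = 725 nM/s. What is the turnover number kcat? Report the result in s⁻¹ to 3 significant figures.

kcat = Vmax/[E]total = 725 nM/s / 13.8 nM = 52.5 s⁻¹.

52.5 s⁻¹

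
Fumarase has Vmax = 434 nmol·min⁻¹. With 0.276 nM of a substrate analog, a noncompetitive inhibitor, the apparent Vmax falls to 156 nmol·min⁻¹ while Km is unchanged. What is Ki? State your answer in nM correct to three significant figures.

Noncompetitive: Vmax,app = Vmax/α with α = 1 + [I]/Ki.
α = Vmax/Vmax,app = 434/156 = 2.782.
Since α = 1 + [I]/Ki, [I]/Ki = 2.782 − 1 = 1.782 and Ki = 0.276/1.782 = 0.155 nM.

0.155 nM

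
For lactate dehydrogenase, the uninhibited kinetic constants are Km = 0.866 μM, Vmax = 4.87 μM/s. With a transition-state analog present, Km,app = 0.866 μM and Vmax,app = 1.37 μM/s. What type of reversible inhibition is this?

noncompetitive

Vmax decreases (4.87 → 1.37 μM/s) while Km is unchanged — pure noncompetitive inhibition.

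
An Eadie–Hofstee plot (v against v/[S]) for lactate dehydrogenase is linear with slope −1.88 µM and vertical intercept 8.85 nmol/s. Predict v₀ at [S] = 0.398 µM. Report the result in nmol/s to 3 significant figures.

In the Eadie–Hofstee form v = Vmax − Km·(v/[S]), the slope is −Km and the intercept is Vmax, so Km = 1.88 µM and Vmax = 8.85 nmol/s.
v = 8.85 × 0.398/(1.88 + 0.398) = 1.55 nmol/s.

1.55 nmol/s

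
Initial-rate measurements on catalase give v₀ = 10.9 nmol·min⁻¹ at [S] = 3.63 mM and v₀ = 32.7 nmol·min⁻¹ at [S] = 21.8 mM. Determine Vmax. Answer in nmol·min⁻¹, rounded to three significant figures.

From v = Vmax[S]/(Km+[S]), each point gives Vmax = v(Km+[S])/[S].
Equating: 10.9(Km+3.63)/3.63 = 32.7(Km+21.8)/21.8.
3.003·Km + 10.9 = 1.500·Km + 32.7, so (3.003 − 1.500)·Km = 32.7 − 10.9.
Km = 21.80/1.503 = 14.5 mM; then Vmax = 10.9(14.5+3.63)/3.63 = 54.5 nmol·min⁻¹.

54.5 nmol·min⁻¹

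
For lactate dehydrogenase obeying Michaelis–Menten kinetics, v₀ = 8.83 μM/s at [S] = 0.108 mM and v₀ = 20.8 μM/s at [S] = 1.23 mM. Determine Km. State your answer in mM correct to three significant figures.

In reciprocal form, 1/v = (Km/Vmax)·(1/[S]) + 1/Vmax. The two points give (1/[S], 1/v) = (9.259, 0.1133) and (0.8130, 0.04808).
Slope = (0.1133 − 0.04808)/(9.259 − 0.8130) = 0.007716; intercept = 0.1133 − 0.007716×9.259 = 0.04180.
Vmax = 1/intercept = 23.9 μM/s; Km = slope × Vmax = 0.007716 × 23.9 = 0.185 mM.

0.185 mM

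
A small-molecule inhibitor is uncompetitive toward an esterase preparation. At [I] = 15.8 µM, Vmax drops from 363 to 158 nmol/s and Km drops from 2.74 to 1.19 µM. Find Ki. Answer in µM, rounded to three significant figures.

12.2 µM

Uncompetitive: Vmax,app = Vmax/α (and Km,app = Km/α) with α = 1 + [I]/Ki.
α = Vmax/Vmax,app = 363/158 = 2.297.
Since α = 1 + [I]/Ki, [I]/Ki = 2.297 − 1 = 1.297 and Ki = 15.8/1.297 = 12.2 µM.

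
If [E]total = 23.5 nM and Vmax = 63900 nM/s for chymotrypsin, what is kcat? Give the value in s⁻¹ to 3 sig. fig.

kcat = Vmax/[E]total = 63900 nM/s / 23.5 nM = 2720 s⁻¹.

2720 s⁻¹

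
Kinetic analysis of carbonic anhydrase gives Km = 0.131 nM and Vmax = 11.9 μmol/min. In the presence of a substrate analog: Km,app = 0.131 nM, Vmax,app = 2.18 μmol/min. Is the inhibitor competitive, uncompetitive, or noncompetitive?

Vmax decreases (11.9 → 2.18 μmol/min) while Km is unchanged — pure noncompetitive inhibition.

noncompetitive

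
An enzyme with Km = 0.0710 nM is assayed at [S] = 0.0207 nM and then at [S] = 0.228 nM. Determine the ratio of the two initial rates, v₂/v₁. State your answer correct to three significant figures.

The fractional saturations are [S]/(Km+[S]) = 0.0207/0.09170 = 0.2257 and 0.228/0.2990 = 0.7625.
v₂/v₁ is just their ratio: 0.7625/0.2257 = 3.38.

3.38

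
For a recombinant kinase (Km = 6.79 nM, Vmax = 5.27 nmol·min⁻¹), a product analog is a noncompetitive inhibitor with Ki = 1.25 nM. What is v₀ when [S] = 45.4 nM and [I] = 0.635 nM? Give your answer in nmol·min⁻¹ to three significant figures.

3.04 nmol·min⁻¹

α = 1 + [I]/Ki = 1 + 0.635/1.25 = 1.508.
For a noncompetitive inhibitor, Vmax is reduced to Vmax/α while Km is unchanged: Km,app = 6.79 nM, Vmax,app = 3.49 nmol·min⁻¹.
v = Vmax,app·[S]/(Km,app + [S]) = 3.49 × 45.4/(6.79 + 45.4) = 3.04 nmol·min⁻¹.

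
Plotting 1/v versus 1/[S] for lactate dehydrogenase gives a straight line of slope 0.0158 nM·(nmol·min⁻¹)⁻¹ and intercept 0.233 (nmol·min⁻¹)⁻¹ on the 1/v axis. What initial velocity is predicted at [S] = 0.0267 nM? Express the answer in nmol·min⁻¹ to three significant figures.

The y-intercept is 1/Vmax, so Vmax = 1/0.233 = 4.29 nmol·min⁻¹.
The slope is Km/Vmax, so Km = 0.0158 × 4.29 = 0.0678 nM.
Then v = 4.29 × 0.0267/(0.0678 + 0.0267) = 1.21 nmol·min⁻¹.

1.21 nmol·min⁻¹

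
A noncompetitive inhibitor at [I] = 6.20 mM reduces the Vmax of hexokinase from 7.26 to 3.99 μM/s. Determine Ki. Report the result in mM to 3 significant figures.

Noncompetitive: Vmax,app = Vmax/α with α = 1 + [I]/Ki.
α = Vmax/Vmax,app = 7.26/3.99 = 1.820.
Ki = [I]/(α − 1) = 6.20/0.8195 = 7.57 mM.

7.57 mM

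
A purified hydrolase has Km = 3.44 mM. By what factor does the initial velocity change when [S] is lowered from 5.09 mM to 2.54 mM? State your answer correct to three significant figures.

0.712

The fractional saturations are [S]/(Km+[S]) = 5.09/8.530 = 0.5967 and 2.54/5.980 = 0.4247.
v₂/v₁ is just their ratio: 0.4247/0.5967 = 0.712.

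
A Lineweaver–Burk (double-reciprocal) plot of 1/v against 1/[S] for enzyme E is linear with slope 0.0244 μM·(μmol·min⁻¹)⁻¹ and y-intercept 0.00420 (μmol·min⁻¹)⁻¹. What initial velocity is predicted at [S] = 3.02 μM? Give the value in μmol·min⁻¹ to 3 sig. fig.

The y-intercept is 1/Vmax, so Vmax = 1/0.00420 = 238 μmol·min⁻¹.
The slope is Km/Vmax, so Km = 0.0244 × 238 = 5.81 μM.
Then v = 238 × 3.02/(5.81 + 3.02) = 81.4 μmol·min⁻¹.

81.4 μmol·min⁻¹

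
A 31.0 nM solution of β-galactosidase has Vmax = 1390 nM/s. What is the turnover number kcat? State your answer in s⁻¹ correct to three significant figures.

44.8 s⁻¹

kcat = Vmax/[E]total = 1390 nM/s / 31.0 nM = 44.8 s⁻¹.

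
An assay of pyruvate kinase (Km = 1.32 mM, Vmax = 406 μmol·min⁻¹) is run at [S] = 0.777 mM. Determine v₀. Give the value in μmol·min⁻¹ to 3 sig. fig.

150 μmol·min⁻¹

v = Vmax·[S]/(Km + [S]) = 406 × 0.777 / (1.32 + 0.777)
  = 315.5 / 2.097 = 150 μmol·min⁻¹.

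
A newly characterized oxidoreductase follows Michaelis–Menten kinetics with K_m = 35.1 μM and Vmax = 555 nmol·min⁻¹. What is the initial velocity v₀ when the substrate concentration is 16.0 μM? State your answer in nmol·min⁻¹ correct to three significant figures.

174 nmol·min⁻¹

v = Vmax·[S]/(Km + [S]) = 555 × 16.0 / (35.1 + 16.0)
  = 8880 / 51.10 = 174 nmol·min⁻¹.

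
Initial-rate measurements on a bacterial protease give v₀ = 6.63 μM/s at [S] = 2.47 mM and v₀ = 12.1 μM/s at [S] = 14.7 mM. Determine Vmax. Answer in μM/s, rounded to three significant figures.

From v = Vmax[S]/(Km+[S]), each point gives Vmax = v(Km+[S])/[S].
Equating: 6.63(Km+2.47)/2.47 = 12.1(Km+14.7)/14.7.
2.684·Km + 6.63 = 0.8231·Km + 12.1, so (2.684 − 0.8231)·Km = 12.1 − 6.63.
Km = 5.470/1.861 = 2.94 mM; then Vmax = 6.63(2.94+2.47)/2.47 = 14.5 μM/s.

14.5 μM/s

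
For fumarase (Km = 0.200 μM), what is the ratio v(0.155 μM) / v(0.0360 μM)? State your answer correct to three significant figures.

The fractional saturations are [S]/(Km+[S]) = 0.0360/0.2360 = 0.1525 and 0.155/0.3550 = 0.4366.
v₂/v₁ is just their ratio: 0.4366/0.1525 = 2.86.

2.86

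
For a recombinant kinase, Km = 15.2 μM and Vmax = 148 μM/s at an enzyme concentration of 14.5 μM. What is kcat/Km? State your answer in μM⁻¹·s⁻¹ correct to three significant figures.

kcat = Vmax/[E]total = 148/14.5 = 10.2 s⁻¹.
kcat/Km = 10.2/15.2 = 0.672 μM⁻¹·s⁻¹.

0.672 μM⁻¹·s⁻¹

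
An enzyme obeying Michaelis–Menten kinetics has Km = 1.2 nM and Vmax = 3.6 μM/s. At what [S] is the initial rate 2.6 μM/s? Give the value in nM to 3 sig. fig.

The required fractional saturation is v/Vmax = 2.6/3.6 = 0.7222.
Then [S]/(Km+[S]) = 0.7222 ⇒ [S] = 1.2 × 0.7222/(1 − 0.7222) = 3.12 nM.

3.12 nM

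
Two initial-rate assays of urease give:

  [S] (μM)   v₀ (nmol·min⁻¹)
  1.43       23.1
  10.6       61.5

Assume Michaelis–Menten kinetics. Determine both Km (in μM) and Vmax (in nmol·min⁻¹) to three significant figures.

Km = 3.71 μM; Vmax = 83.0 nmol·min⁻¹

From v = Vmax[S]/(Km+[S]), each point gives Vmax = v(Km+[S])/[S].
Equating: 23.1(Km+1.43)/1.43 = 61.5(Km+10.6)/10.6.
16.15·Km + 23.1 = 5.802·Km + 61.5, so (16.15 − 5.802)·Km = 61.5 − 23.1.
Km = 38.40/10.35 = 3.71 μM; then Vmax = 23.1(3.71+1.43)/1.43 = 83.0 nmol·min⁻¹.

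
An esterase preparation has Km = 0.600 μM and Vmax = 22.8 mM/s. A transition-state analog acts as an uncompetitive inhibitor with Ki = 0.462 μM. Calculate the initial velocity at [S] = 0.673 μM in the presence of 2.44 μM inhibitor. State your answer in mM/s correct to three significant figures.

3.18 mM/s

With α = 1 + [I]/Ki = 1 + 2.44/0.462 = 6.281, the uncompetitive rate law is v = (Vmax/α)·[S] / (Km/α + [S]).
v = (22.8/6.281)×0.673 / (0.600/6.281 + 0.673) = 2.443/0.7685 = 3.18 mM/s.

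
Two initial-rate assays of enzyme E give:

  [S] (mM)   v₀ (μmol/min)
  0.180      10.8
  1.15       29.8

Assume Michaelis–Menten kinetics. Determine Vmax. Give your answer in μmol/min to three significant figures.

44.2 μmol/min

From v = Vmax[S]/(Km+[S]), each point gives Vmax = v(Km+[S])/[S].
Equating: 10.8(Km+0.180)/0.180 = 29.8(Km+1.15)/1.15.
60.00·Km + 10.8 = 25.91·Km + 29.8, so (60.00 − 25.91)·Km = 29.8 − 10.8.
Km = 19.00/34.09 = 0.557 mM; then Vmax = 10.8(0.557+0.180)/0.180 = 44.2 μmol/min.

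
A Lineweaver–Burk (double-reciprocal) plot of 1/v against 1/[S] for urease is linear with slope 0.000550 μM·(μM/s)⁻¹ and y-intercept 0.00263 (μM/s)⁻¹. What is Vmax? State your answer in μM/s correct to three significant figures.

The y-intercept of a Lineweaver–Burk plot equals 1/Vmax, so Vmax = 1/0.00263 = 380 μM/s.

380 μM/s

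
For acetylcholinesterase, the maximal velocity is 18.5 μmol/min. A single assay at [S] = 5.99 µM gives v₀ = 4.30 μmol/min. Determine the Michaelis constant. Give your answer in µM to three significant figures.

From v = Vmax[S]/(Km+[S]), Km = [S](Vmax − v)/v.
Km = 5.99 × (18.5 − 4.30) / 4.30 = 85.06/4.30 = 19.8 µM.

19.8 µM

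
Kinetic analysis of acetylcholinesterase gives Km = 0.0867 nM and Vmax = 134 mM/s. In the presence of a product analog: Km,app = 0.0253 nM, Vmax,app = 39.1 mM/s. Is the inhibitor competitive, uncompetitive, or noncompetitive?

uncompetitive

Both Km and Vmax decrease by the same factor (~3.43-fold) — characteristic of uncompetitive inhibition.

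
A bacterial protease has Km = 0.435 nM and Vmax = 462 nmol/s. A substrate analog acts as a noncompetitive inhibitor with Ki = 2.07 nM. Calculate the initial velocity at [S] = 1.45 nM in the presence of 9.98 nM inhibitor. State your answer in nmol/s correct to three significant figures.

α = 1 + [I]/Ki = 1 + 9.98/2.07 = 5.821.
For a noncompetitive inhibitor, Vmax is reduced to Vmax/α while Km is unchanged: Km,app = 0.435 nM, Vmax,app = 79.4 nmol/s.
v = Vmax,app·[S]/(Km,app + [S]) = 79.4 × 1.45/(0.435 + 1.45) = 61.0 nmol/s.

61.0 nmol/s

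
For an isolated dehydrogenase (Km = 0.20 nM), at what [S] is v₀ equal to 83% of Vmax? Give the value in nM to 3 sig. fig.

0.976 nM

v/Vmax = [S]/(Km+[S]) = 0.83, so [S] = Km·0.83/(1 − 0.83) = 0.20 × 4.882.
[S] = 0.976 nM.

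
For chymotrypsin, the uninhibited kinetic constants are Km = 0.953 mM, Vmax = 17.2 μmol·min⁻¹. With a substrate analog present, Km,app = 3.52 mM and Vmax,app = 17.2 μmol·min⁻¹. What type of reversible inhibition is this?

competitive

Km increases (0.953 → 3.52 mM) while Vmax is unchanged — the hallmark of competitive inhibition.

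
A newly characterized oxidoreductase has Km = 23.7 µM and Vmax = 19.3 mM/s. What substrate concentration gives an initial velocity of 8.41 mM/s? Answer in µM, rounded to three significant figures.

18.3 µM

The required fractional saturation is v/Vmax = 8.41/19.3 = 0.4358.
Then [S]/(Km+[S]) = 0.4358 ⇒ [S] = 23.7 × 0.4358/(1 − 0.4358) = 18.3 µM.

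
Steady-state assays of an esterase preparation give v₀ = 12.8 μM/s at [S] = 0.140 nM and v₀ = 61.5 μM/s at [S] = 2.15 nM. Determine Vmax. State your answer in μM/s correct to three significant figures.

In reciprocal form, 1/v = (Km/Vmax)·(1/[S]) + 1/Vmax. The two points give (1/[S], 1/v) = (7.143, 0.07812) and (0.4651, 0.01626).
Slope = (0.07812 − 0.01626)/(7.143 − 0.4651) = 0.009264; intercept = 0.07812 − 0.009264×7.143 = 0.01195.
Vmax = 1/intercept = 83.7 μM/s; Km = slope × Vmax = 0.009264 × 83.7 = 0.775 nM.

83.7 μM/s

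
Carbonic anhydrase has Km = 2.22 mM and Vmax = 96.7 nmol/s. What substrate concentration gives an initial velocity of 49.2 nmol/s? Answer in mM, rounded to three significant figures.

2.30 mM

Rearranging v = Vmax[S]/(Km+[S]) gives [S] = Km·v/(Vmax − v).
[S] = 2.22 × 49.2 / (96.7 − 49.2) = 109.2/47.50 = 2.30 mM.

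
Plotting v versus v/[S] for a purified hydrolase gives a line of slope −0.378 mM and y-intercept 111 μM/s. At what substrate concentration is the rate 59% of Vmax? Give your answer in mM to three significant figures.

0.544 mM

The Eadie–Hofstee slope gives Km = 0.378 mM (slope = −Km).
v/Vmax = [S]/(Km+[S]) = 0.59 ⇒ [S] = Km·0.59/(1−0.59) = 0.378 × 1.439 = 0.544 mM.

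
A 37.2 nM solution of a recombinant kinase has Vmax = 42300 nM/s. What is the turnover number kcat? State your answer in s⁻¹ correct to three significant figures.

1140 s⁻¹

kcat = Vmax/[E]total = 42300 nM/s / 37.2 nM = 1140 s⁻¹.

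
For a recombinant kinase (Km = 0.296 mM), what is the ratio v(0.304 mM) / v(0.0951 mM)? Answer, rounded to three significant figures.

The fractional saturations are [S]/(Km+[S]) = 0.0951/0.3911 = 0.2432 and 0.304/0.6000 = 0.5067.
v₂/v₁ is just their ratio: 0.5067/0.2432 = 2.08.

2.08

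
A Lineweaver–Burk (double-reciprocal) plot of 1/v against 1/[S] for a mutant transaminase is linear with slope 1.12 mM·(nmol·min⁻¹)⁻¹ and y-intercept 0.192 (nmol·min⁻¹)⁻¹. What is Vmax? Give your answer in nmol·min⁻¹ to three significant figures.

5.21 nmol·min⁻¹

The y-intercept of a Lineweaver–Burk plot equals 1/Vmax, so Vmax = 1/0.192 = 5.21 nmol·min⁻¹.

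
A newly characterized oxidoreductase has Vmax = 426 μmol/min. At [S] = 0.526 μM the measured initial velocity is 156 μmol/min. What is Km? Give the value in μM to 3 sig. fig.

From v = Vmax[S]/(Km+[S]), Km = [S](Vmax − v)/v.
Km = 0.526 × (426 − 156) / 156 = 142.0/156 = 0.910 μM.

0.910 μM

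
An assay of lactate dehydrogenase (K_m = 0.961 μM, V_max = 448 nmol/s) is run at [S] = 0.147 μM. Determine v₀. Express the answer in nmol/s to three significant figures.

v = Vmax·[S]/(Km + [S]) = 448 × 0.147 / (0.961 + 0.147)
  = 65.86 / 1.108 = 59.4 nmol/s.

59.4 nmol/s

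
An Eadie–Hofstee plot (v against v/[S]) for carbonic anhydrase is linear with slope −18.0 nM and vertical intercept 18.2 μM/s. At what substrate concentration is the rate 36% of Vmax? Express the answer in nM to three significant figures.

10.1 nM

The Eadie–Hofstee slope gives Km = 18.0 nM (slope = −Km).
v/Vmax = [S]/(Km+[S]) = 0.36 ⇒ [S] = Km·0.36/(1−0.36) = 18.0 × 0.5625 = 10.1 nM.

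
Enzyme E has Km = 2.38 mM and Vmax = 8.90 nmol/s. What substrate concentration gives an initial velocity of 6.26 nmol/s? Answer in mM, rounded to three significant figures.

5.64 mM

Rearranging v = Vmax[S]/(Km+[S]) gives [S] = Km·v/(Vmax − v).
[S] = 2.38 × 6.26 / (8.90 − 6.26) = 14.90/2.640 = 5.64 mM.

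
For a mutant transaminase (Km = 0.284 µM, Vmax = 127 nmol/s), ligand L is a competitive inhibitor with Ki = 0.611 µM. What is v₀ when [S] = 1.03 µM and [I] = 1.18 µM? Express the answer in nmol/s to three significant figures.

70.2 nmol/s

α = 1 + [I]/Ki = 1 + 1.18/0.611 = 2.931.
For a competitive inhibitor, Vmax is unchanged and the apparent Km becomes α·Km: Km,app = 0.832 µM, Vmax,app = 127 nmol/s.
v = Vmax,app·[S]/(Km,app + [S]) = 127 × 1.03/(0.832 + 1.03) = 70.2 nmol/s.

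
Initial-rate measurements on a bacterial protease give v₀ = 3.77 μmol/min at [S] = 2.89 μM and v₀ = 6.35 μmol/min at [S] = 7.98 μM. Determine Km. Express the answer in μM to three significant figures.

5.07 μM

From v = Vmax[S]/(Km+[S]), each point gives Vmax = v(Km+[S])/[S].
Equating: 3.77(Km+2.89)/2.89 = 6.35(Km+7.98)/7.98.
1.304·Km + 3.77 = 0.7957·Km + 6.35, so (1.304 − 0.7957)·Km = 6.35 − 3.77.
Km = 2.580/0.5088 = 5.07 μM; then Vmax = 3.77(5.07+2.89)/2.89 = 10.4 μmol/min.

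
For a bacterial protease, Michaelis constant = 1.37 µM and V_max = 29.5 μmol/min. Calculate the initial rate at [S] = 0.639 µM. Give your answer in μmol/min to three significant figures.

[S]/(Km+[S]) = 0.639/2.009 = 0.3181, the fractional saturation.
v = 0.3181 × Vmax = 0.3181 × 29.5 = 9.38 μmol/min.

9.38 μmol/min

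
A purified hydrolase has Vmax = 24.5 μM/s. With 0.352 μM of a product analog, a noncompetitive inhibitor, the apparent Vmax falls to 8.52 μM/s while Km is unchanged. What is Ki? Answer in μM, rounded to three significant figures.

0.188 μM

Noncompetitive: Vmax,app = Vmax/α with α = 1 + [I]/Ki.
α = Vmax/Vmax,app = 24.5/8.52 = 2.876.
Since α = 1 + [I]/Ki, [I]/Ki = 2.876 − 1 = 1.876 and Ki = 0.352/1.876 = 0.188 μM.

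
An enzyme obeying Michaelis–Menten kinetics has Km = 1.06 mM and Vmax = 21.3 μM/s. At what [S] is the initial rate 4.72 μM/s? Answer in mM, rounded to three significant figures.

0.302 mM

The required fractional saturation is v/Vmax = 4.72/21.3 = 0.2216.
Then [S]/(Km+[S]) = 0.2216 ⇒ [S] = 1.06 × 0.2216/(1 − 0.2216) = 0.302 mM.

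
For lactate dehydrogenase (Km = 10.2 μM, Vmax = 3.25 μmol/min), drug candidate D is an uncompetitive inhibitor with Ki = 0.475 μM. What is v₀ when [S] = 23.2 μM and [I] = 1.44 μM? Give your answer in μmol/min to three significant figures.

0.727 μmol/min

α = 1 + [I]/Ki = 1 + 1.44/0.475 = 4.032.
For an uncompetitive inhibitor, both parameters are divided by α, giving Vmax/α and Km/α: Km,app = 2.53 μM, Vmax,app = 0.806 μmol/min.
v = Vmax,app·[S]/(Km,app + [S]) = 0.806 × 23.2/(2.53 + 23.2) = 0.727 μmol/min.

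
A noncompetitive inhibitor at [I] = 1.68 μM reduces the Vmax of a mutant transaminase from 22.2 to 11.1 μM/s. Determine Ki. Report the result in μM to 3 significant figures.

1.68 μM

Noncompetitive: Vmax,app = Vmax/α with α = 1 + [I]/Ki.
α = Vmax/Vmax,app = 22.2/11.1 = 2.000.
Since α = 1 + [I]/Ki, [I]/Ki = 2.000 − 1 = 1.000 and Ki = 1.68/1.000 = 1.68 μM.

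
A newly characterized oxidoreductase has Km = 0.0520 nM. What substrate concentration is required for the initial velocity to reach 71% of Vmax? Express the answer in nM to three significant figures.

0.127 nM

v/Vmax = [S]/(Km+[S]) = 0.71, so [S] = Km·0.71/(1 − 0.71) = 0.0520 × 2.448.
[S] = 0.127 nM.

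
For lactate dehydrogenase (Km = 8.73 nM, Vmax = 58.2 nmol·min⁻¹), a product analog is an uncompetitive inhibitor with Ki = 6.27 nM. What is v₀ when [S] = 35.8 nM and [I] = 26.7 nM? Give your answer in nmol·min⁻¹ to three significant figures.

10.6 nmol·min⁻¹

α = 1 + [I]/Ki = 1 + 26.7/6.27 = 5.258.
For an uncompetitive inhibitor, both parameters are divided by α, giving Vmax/α and Km/α: Km,app = 1.66 nM, Vmax,app = 11.1 nmol·min⁻¹.
v = Vmax,app·[S]/(Km,app + [S]) = 11.1 × 35.8/(1.66 + 35.8) = 10.6 nmol·min⁻¹.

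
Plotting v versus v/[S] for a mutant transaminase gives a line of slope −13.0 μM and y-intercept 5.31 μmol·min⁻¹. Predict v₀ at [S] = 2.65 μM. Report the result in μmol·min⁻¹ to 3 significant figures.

In the Eadie–Hofstee form v = Vmax − Km·(v/[S]), the slope is −Km and the intercept is Vmax, so Km = 13.0 μM and Vmax = 5.31 μmol·min⁻¹.
v = 5.31 × 2.65/(13.0 + 2.65) = 0.899 μmol·min⁻¹.

0.899 μmol·min⁻¹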